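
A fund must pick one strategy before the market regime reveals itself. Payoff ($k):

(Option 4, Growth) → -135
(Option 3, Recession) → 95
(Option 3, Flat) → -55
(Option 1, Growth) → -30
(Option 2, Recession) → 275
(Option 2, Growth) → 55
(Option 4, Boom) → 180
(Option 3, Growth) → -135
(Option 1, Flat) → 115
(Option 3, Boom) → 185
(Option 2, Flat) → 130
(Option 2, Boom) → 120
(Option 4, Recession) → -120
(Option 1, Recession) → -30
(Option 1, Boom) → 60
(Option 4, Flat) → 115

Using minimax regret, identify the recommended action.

Option 2

Column bests: Recession=275, Flat=130, Growth=55, Boom=185.
Option 1 regrets: 305, 15, 85, 125 → max 305
Option 2 regrets: 0, 0, 0, 65 → max 65
Option 3 regrets: 180, 185, 190, 0 → max 190
Option 4 regrets: 395, 15, 190, 5 → max 395
Smallest max regret = 65 → Option 2.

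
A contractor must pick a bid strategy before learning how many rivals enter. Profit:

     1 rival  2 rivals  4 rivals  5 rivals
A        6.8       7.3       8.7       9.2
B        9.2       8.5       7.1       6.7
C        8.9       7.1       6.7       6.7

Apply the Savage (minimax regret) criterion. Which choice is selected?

Column bests: 1 rival=9.2, 2 rivals=8.5, 4 rivals=8.7, 5 rivals=9.2.
A regrets: 2.4, 1.2, 0.0, 0.0 → max 2.4
B regrets: 0.0, 0.0, 1.6, 2.5 → max 2.5
C regrets: 0.3, 1.4, 2.0, 2.5 → max 2.5
Smallest max regret = 2.4 → A.

A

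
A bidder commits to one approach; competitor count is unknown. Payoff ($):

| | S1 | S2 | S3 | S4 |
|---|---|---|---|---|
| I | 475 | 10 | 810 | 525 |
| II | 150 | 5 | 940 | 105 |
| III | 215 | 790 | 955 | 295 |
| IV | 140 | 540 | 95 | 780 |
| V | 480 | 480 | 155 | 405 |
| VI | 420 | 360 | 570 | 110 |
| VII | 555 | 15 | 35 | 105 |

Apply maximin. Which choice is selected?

III

Row minima: I=10, II=5, III=215, IV=95, V=155, VI=110, VII=15
Best worst-case = 215 → III.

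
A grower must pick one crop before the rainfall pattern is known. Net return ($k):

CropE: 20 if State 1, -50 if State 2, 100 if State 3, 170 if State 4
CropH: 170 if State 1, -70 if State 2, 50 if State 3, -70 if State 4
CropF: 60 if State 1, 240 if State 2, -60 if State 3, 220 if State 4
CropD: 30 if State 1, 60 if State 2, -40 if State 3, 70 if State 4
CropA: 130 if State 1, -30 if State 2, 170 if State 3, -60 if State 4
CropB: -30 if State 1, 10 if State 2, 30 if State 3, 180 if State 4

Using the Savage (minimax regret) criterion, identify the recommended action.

CropD

Column bests: State 1=170, State 2=240, State 3=170, State 4=220.
CropE regrets: 150, 290, 70, 50 → max 290
CropH regrets: 0, 310, 120, 290 → max 310
CropF regrets: 110, 0, 230, 0 → max 230
CropD regrets: 140, 180, 210, 150 → max 210
CropA regrets: 40, 270, 0, 280 → max 280
CropB regrets: 200, 230, 140, 40 → max 230
Smallest max regret = 210 → CropD.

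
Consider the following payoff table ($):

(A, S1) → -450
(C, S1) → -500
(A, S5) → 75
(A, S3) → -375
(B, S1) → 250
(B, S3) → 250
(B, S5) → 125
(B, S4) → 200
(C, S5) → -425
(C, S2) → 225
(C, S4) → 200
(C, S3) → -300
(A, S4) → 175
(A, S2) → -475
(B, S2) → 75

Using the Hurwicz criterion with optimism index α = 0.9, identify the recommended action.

B

A: 0.9·175 + 0.1·(-475) = 110
B: 0.9·250 + 0.1·75 = 232.5
C: 0.9·225 + 0.1·(-500) = 152.5
Highest Hurwicz score = 232.5 → B.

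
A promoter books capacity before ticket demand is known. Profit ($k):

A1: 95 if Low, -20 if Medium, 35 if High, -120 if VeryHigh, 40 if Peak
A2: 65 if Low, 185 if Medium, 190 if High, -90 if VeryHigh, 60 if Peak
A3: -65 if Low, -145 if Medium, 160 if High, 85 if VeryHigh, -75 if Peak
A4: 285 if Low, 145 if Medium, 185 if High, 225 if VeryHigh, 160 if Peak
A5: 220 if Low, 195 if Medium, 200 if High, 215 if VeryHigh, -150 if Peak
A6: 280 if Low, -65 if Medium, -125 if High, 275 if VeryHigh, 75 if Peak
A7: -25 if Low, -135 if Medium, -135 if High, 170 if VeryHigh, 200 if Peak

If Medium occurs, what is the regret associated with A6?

Best payoff under Medium is 195.
Regret = 195 − (-65) = 260.

260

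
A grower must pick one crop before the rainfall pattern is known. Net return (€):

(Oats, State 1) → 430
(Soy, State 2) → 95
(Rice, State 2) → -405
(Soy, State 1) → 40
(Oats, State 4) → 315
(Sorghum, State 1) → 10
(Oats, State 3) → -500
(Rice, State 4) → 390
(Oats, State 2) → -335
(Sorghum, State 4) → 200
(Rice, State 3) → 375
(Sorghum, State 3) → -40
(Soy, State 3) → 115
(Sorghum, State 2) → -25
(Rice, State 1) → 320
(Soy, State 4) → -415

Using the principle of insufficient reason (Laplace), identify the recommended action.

Rice

Row averages: Sorghum=36.25, Soy=-41.25, Rice=170, Oats=-22.5
Highest average = 170 → Rice.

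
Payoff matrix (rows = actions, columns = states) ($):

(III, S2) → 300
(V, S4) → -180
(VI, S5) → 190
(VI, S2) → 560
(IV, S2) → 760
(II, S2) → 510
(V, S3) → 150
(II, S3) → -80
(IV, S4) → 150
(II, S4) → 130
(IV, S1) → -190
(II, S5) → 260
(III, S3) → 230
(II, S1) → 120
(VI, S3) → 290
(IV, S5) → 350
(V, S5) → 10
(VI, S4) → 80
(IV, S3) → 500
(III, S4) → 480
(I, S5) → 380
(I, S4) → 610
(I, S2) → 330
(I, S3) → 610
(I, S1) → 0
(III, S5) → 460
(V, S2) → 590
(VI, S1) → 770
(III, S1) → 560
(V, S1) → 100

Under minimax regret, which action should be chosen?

Column bests: S1=770, S2=760, S3=610, S4=610, S5=460.
I regrets: 770, 430, 0, 0, 80 → max 770
II regrets: 650, 250, 690, 480, 200 → max 690
III regrets: 210, 460, 380, 130, 0 → max 460
IV regrets: 960, 0, 110, 460, 110 → max 960
V regrets: 670, 170, 460, 790, 450 → max 790
VI regrets: 0, 200, 320, 530, 270 → max 530
Smallest max regret = 460 → III.

III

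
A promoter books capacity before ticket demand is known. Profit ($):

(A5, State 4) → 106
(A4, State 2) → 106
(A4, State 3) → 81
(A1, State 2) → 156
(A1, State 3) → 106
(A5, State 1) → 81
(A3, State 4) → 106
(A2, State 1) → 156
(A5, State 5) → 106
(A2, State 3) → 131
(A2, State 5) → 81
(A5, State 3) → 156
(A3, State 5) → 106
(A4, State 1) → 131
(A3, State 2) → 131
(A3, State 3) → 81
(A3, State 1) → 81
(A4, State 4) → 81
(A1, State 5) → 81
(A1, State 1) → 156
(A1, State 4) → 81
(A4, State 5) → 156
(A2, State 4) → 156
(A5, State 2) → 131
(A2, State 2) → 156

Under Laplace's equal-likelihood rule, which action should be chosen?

A2

Row averages: A1=116, A2=136, A3=101, A4=111, A5=116
Highest average = 136 → A2.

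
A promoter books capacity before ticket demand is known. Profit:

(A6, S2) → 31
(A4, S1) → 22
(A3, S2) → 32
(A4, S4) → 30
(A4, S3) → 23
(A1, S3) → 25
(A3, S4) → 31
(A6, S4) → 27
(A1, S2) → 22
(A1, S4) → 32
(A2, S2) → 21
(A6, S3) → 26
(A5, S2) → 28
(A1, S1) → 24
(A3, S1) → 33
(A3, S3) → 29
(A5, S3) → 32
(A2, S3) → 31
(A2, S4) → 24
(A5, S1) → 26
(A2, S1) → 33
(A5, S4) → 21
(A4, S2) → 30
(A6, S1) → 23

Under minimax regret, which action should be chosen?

A3

Column bests: S1=33, S2=32, S3=32, S4=32.
A1 regrets: 9, 10, 7, 0 → max 10
A2 regrets: 0, 11, 1, 8 → max 11
A3 regrets: 0, 0, 3, 1 → max 3
A4 regrets: 11, 2, 9, 2 → max 11
A5 regrets: 7, 4, 0, 11 → max 11
A6 regrets: 10, 1, 6, 5 → max 10
Smallest max regret = 3 → A3.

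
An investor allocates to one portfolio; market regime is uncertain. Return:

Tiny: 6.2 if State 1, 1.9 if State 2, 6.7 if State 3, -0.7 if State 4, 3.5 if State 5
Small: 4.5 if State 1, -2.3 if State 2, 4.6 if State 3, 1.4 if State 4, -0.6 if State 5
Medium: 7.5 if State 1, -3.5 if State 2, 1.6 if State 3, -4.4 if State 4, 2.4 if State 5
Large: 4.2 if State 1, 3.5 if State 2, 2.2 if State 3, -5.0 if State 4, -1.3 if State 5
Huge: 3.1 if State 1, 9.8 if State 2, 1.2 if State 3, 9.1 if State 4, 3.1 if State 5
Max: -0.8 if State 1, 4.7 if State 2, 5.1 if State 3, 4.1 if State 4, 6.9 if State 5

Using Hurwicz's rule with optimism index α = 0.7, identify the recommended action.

Huge

Tiny: 0.7·6.7 + 0.3·(-0.7) = 4.48
Small: 0.7·4.6 + 0.3·(-2.3) = 2.53
Medium: 0.7·7.5 + 0.3·(-4.4) = 3.93
Large: 0.7·4.2 + 0.3·(-5.0) = 1.44
Huge: 0.7·9.8 + 0.3·1.2 = 7.22
Max: 0.7·6.9 + 0.3·(-0.8) = 4.59
Highest Hurwicz score = 7.22 → Huge.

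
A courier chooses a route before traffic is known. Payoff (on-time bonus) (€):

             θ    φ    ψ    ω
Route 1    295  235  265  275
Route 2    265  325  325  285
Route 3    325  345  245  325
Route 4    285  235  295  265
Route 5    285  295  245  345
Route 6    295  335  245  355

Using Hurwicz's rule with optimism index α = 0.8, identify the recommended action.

Route 6

Route 1: 0.8·295 + 0.2·235 = 283
Route 2: 0.8·325 + 0.2·265 = 313
Route 3: 0.8·345 + 0.2·245 = 325
Route 4: 0.8·295 + 0.2·235 = 283
Route 5: 0.8·345 + 0.2·245 = 325
Route 6: 0.8·355 + 0.2·245 = 333
Highest Hurwicz score = 333 → Route 6.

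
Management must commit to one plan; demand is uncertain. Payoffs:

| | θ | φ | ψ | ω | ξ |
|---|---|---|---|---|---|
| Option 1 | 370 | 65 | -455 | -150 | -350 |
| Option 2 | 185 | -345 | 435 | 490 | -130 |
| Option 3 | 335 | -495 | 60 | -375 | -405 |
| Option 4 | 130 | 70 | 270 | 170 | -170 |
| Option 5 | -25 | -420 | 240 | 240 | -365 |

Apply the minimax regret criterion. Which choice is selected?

Option 4

Column bests: θ=370, φ=70, ψ=435, ω=490, ξ=-130.
Option 1 regrets: 0, 5, 890, 640, 220 → max 890
Option 2 regrets: 185, 415, 0, 0, 0 → max 415
Option 3 regrets: 35, 565, 375, 865, 275 → max 865
Option 4 regrets: 240, 0, 165, 320, 40 → max 320
Option 5 regrets: 395, 490, 195, 250, 235 → max 490
Smallest max regret = 320 → Option 4.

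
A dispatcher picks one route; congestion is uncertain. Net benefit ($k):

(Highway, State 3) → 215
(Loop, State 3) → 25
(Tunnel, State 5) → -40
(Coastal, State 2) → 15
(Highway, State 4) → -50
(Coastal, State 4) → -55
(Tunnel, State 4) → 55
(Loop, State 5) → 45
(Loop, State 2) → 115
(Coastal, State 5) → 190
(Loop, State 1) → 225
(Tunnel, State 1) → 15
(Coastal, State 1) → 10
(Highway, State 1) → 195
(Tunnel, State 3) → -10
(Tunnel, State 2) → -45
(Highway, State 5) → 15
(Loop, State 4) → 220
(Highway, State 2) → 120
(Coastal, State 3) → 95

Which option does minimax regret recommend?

Column bests: State 1=225, State 2=120, State 3=215, State 4=220, State 5=190.
Highway regrets: 30, 0, 0, 270, 175 → max 270
Coastal regrets: 215, 105, 120, 275, 0 → max 275
Tunnel regrets: 210, 165, 225, 165, 230 → max 230
Loop regrets: 0, 5, 190, 0, 145 → max 190
Smallest max regret = 190 → Loop.

Loop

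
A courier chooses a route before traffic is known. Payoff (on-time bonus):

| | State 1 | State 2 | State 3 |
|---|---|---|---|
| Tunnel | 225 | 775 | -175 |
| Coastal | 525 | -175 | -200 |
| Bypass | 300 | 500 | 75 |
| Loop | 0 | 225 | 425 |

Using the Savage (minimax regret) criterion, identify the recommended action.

Column bests: State 1=525, State 2=775, State 3=425.
Tunnel regrets: 300, 0, 600 → max 600
Coastal regrets: 0, 950, 625 → max 950
Bypass regrets: 225, 275, 350 → max 350
Loop regrets: 525, 550, 0 → max 550
Smallest max regret = 350 → Bypass.

Bypass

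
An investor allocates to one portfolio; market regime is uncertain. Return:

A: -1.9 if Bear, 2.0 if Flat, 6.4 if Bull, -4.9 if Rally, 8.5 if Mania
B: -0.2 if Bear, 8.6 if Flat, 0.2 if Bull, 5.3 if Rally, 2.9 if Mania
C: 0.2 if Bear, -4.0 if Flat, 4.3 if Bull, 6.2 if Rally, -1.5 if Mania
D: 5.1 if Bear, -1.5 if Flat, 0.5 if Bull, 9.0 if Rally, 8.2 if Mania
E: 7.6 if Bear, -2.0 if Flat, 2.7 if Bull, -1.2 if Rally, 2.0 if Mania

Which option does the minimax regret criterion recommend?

Column bests: Bear=7.6, Flat=8.6, Bull=6.4, Rally=9.0, Mania=8.5.
A regrets: 9.5, 6.6, 0.0, 13.9, 0.0 → max 13.9
B regrets: 7.8, 0.0, 6.2, 3.7, 5.6 → max 7.8
C regrets: 7.4, 12.6, 2.1, 2.8, 10.0 → max 12.6
D regrets: 2.5, 10.1, 5.9, 0.0, 0.3 → max 10.1
E regrets: 0.0, 10.6, 3.7, 10.2, 6.5 → max 10.6
Smallest max regret = 7.8 → B.

B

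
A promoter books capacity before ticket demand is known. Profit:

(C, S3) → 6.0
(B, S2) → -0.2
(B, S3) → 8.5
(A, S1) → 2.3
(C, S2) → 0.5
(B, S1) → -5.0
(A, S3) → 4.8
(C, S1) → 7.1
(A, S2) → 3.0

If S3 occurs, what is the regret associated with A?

3.7

Best payoff under S3 is 8.5.
Regret = 8.5 − 4.8 = 3.7.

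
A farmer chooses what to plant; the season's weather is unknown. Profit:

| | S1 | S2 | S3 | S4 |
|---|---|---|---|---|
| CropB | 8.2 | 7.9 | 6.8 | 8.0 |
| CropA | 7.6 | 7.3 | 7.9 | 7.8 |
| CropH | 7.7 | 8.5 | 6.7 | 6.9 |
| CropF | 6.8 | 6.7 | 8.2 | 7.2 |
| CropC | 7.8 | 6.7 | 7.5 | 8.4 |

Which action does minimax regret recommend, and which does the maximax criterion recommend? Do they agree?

minimax regret → CropA; maximax → CropH (disagree)

Column bests: S1=8.2, S2=8.5, S3=8.2, S4=8.4.
CropB regrets: 0.0, 0.6, 1.4, 0.4 → max 1.4
CropA regrets: 0.6, 1.2, 0.3, 0.6 → max 1.2
CropH regrets: 0.5, 0.0, 1.5, 1.5 → max 1.5
CropF regrets: 1.4, 1.8, 0.0, 1.2 → max 1.8
CropC regrets: 0.4, 1.8, 0.7, 0.0 → max 1.8
Smallest max regret = 1.2 → CropA.
Row maxima: CropB=8.2, CropA=7.9, CropH=8.5, CropF=8.2, CropC=8.4
Best best-case = 8.5 → CropH.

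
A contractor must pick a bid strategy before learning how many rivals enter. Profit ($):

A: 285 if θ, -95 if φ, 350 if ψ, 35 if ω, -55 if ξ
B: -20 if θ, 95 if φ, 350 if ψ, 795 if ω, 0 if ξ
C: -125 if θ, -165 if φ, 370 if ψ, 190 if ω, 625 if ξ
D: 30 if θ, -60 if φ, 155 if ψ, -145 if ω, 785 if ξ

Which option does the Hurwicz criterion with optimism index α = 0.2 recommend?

A: 0.2·350 + 0.8·(-95) = -6
B: 0.2·795 + 0.8·(-20) = 143
C: 0.2·625 + 0.8·(-165) = -7
D: 0.2·785 + 0.8·(-145) = 41
Highest Hurwicz score = 143 → B.

B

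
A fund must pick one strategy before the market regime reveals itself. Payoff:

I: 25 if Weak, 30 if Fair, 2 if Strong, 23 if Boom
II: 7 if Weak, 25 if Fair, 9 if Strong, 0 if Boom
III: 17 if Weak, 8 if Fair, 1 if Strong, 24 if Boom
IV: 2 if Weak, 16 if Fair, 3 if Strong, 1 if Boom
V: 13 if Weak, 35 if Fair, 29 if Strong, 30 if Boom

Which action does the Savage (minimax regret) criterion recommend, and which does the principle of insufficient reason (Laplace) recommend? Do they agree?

minimax regret → V; laplace → V (agree)

Column bests: Weak=25, Fair=35, Strong=29, Boom=30.
I regrets: 0, 5, 27, 7 → max 27
II regrets: 18, 10, 20, 30 → max 30
III regrets: 8, 27, 28, 6 → max 28
IV regrets: 23, 19, 26, 29 → max 29
V regrets: 12, 0, 0, 0 → max 12
Smallest max regret = 12 → V.
Row averages: I=20, II=10.25, III=12.5, IV=5.5, V=26.75
Highest average = 26.75 → V.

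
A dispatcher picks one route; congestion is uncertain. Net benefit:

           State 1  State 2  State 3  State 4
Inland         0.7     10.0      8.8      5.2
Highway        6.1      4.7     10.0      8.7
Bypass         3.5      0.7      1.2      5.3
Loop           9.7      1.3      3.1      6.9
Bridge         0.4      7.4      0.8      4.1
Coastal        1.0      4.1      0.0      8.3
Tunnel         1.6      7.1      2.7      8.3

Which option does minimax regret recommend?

Highway

Column bests: State 1=9.7, State 2=10.0, State 3=10.0, State 4=8.7.
Inland regrets: 9.0, 0.0, 1.2, 3.5 → max 9.0
Highway regrets: 3.6, 5.3, 0.0, 0.0 → max 5.3
Bypass regrets: 6.2, 9.3, 8.8, 3.4 → max 9.3
Loop regrets: 0.0, 8.7, 6.9, 1.8 → max 8.7
Bridge regrets: 9.3, 2.6, 9.2, 4.6 → max 9.3
Coastal regrets: 8.7, 5.9, 10.0, 0.4 → max 10.0
Tunnel regrets: 8.1, 2.9, 7.3, 0.4 → max 8.1
Smallest max regret = 5.3 → Highway.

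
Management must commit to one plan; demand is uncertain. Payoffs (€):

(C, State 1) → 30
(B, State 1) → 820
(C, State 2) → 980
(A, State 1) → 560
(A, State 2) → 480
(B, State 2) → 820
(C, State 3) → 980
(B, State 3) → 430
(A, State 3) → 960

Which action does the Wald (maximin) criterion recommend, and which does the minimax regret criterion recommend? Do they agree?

maximin → A; minimax regret → A (agree)

Row minima: A=480, B=430, C=30
Best worst-case = 480 → A.
Column bests: State 1=820, State 2=980, State 3=980.
A regrets: 260, 500, 20 → max 500
B regrets: 0, 160, 550 → max 550
C regrets: 790, 0, 0 → max 790
Smallest max regret = 500 → A.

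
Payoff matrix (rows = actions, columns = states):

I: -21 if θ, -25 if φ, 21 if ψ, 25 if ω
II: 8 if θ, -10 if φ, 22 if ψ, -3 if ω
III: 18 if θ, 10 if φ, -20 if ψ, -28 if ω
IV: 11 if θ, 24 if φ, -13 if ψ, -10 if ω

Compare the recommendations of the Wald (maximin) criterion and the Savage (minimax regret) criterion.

maximin → II; minimax regret → II (agree)

Row minima: I=-25, II=-10, III=-28, IV=-13
Best worst-case = -10 → II.
Column bests: θ=18, φ=24, ψ=22, ω=25.
I regrets: 39, 49, 1, 0 → max 49
II regrets: 10, 34, 0, 28 → max 34
III regrets: 0, 14, 42, 53 → max 53
IV regrets: 7, 0, 35, 35 → max 35
Smallest max regret = 34 → II.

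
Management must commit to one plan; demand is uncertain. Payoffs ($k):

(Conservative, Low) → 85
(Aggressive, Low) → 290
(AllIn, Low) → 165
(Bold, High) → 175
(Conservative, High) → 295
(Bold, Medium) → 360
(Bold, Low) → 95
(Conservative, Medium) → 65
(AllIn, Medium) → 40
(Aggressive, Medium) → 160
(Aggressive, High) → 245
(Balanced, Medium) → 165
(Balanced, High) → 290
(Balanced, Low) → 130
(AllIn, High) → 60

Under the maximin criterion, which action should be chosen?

Aggressive

Row minima: Conservative=65, Balanced=130, Aggressive=160, Bold=95, AllIn=40
Best worst-case = 160 → Aggressive.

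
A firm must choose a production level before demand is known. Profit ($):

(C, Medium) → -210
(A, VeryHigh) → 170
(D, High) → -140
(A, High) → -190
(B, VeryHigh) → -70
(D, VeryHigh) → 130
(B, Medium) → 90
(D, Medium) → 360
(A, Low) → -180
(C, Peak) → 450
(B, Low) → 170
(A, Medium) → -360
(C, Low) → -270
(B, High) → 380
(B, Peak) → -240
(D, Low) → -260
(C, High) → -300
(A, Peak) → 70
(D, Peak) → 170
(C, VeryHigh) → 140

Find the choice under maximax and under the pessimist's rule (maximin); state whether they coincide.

Row maxima: A=170, B=380, C=450, D=360
Best best-case = 450 → C.
Row minima: A=-360, B=-240, C=-300, D=-260
Best worst-case = -240 → B.

maximax → C; maximin → B (disagree)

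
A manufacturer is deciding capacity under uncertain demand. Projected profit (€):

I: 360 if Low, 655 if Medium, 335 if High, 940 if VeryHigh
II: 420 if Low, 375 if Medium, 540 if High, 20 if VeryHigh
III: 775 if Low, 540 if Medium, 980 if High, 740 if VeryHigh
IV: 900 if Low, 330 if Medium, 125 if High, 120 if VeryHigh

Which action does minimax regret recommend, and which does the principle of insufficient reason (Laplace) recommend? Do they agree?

minimax regret → III; laplace → III (agree)

Column bests: Low=900, Medium=655, High=980, VeryHigh=940.
I regrets: 540, 0, 645, 0 → max 645
II regrets: 480, 280, 440, 920 → max 920
III regrets: 125, 115, 0, 200 → max 200
IV regrets: 0, 325, 855, 820 → max 855
Smallest max regret = 200 → III.
Row averages: I=572.5, II=338.75, III=758.75, IV=368.75
Highest average = 758.75 → III.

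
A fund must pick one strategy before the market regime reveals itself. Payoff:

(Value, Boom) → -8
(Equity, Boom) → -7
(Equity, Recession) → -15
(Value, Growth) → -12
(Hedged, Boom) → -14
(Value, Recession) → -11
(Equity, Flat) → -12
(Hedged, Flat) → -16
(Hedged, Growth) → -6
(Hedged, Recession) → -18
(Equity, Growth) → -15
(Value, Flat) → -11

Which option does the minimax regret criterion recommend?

Value

Column bests: Recession=-11, Flat=-11, Growth=-6, Boom=-7.
Equity regrets: 4, 1, 9, 0 → max 9
Hedged regrets: 7, 5, 0, 7 → max 7
Value regrets: 0, 0, 6, 1 → max 6
Smallest max regret = 6 → Value.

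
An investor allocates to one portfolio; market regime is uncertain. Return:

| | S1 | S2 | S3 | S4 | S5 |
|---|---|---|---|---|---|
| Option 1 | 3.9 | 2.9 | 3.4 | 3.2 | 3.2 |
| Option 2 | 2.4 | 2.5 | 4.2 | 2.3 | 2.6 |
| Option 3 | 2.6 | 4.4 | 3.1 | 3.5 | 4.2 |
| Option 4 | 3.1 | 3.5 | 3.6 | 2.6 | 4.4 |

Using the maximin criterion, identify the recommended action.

Row minima: Option 1=2.9, Option 2=2.3, Option 3=2.6, Option 4=2.6
Best worst-case = 2.9 → Option 1.

Option 1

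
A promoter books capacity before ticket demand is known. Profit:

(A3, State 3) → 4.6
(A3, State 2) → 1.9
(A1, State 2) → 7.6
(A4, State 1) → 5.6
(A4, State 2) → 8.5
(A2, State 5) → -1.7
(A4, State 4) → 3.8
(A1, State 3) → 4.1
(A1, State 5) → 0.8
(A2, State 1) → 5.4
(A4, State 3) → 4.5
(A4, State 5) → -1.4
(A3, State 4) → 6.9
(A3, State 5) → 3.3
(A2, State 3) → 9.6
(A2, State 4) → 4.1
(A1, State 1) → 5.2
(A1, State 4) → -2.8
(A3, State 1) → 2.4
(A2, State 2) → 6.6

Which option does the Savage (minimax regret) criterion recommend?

Column bests: State 1=5.6, State 2=8.5, State 3=9.6, State 4=6.9, State 5=3.3.
A1 regrets: 0.4, 0.9, 5.5, 9.7, 2.5 → max 9.7
A2 regrets: 0.2, 1.9, 0.0, 2.8, 5.0 → max 5.0
A3 regrets: 3.2, 6.6, 5.0, 0.0, 0.0 → max 6.6
A4 regrets: 0.0, 0.0, 5.1, 3.1, 4.7 → max 5.1
Smallest max regret = 5.0 → A2.

A2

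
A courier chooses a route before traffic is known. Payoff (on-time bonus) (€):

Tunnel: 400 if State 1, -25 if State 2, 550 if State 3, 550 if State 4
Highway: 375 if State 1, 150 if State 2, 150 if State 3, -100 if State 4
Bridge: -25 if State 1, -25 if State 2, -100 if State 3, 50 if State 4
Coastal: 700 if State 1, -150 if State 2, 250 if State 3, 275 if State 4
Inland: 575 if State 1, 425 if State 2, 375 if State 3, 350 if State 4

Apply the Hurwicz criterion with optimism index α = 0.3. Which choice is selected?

Tunnel: 0.3·550 + 0.7·(-25) = 147.5
Highway: 0.3·375 + 0.7·(-100) = 42.5
Bridge: 0.3·50 + 0.7·(-100) = -55
Coastal: 0.3·700 + 0.7·(-150) = 105
Inland: 0.3·575 + 0.7·350 = 417.5
Highest Hurwicz score = 417.5 → Inland.

Inland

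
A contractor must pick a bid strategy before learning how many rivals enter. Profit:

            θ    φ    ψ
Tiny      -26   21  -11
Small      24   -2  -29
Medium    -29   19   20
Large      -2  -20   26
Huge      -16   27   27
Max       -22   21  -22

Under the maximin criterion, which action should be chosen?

Huge

Row minima: Tiny=-26, Small=-29, Medium=-29, Large=-20, Huge=-16, Max=-22
Best worst-case = -16 → Huge.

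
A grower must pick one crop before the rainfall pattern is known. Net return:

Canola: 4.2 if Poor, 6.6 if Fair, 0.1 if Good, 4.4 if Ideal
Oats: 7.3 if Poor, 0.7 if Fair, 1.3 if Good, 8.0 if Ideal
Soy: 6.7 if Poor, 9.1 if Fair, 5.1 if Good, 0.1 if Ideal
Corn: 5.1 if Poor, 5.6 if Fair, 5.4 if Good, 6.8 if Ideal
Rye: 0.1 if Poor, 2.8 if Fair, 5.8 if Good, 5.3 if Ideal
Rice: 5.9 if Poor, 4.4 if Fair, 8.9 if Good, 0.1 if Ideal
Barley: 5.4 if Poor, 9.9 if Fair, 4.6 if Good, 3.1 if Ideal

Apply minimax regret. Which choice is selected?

Column bests: Poor=7.3, Fair=9.9, Good=8.9, Ideal=8.0.
Canola regrets: 3.1, 3.3, 8.8, 3.6 → max 8.8
Oats regrets: 0.0, 9.2, 7.6, 0.0 → max 9.2
Soy regrets: 0.6, 0.8, 3.8, 7.9 → max 7.9
Corn regrets: 2.2, 4.3, 3.5, 1.2 → max 4.3
Rye regrets: 7.2, 7.1, 3.1, 2.7 → max 7.2
Rice regrets: 1.4, 5.5, 0.0, 7.9 → max 7.9
Barley regrets: 1.9, 0.0, 4.3, 4.9 → max 4.9
Smallest max regret = 4.3 → Corn.

Corn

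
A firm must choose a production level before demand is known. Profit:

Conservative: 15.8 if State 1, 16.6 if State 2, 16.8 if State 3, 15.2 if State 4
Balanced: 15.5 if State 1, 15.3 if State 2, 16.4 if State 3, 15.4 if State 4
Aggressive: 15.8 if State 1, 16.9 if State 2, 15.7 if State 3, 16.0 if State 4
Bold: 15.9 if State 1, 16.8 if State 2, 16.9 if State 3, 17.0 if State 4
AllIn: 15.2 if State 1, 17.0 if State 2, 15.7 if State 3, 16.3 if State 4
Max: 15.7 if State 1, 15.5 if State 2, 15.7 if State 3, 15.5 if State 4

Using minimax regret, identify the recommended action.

Column bests: State 1=15.9, State 2=17.0, State 3=16.9, State 4=17.0.
Conservative regrets: 0.1, 0.4, 0.1, 1.8 → max 1.8
Balanced regrets: 0.4, 1.7, 0.5, 1.6 → max 1.7
Aggressive regrets: 0.1, 0.1, 1.2, 1.0 → max 1.2
Bold regrets: 0.0, 0.2, 0.0, 0.0 → max 0.2
AllIn regrets: 0.7, 0.0, 1.2, 0.7 → max 1.2
Max regrets: 0.2, 1.5, 1.2, 1.5 → max 1.5
Smallest max regret = 0.2 → Bold.

Bold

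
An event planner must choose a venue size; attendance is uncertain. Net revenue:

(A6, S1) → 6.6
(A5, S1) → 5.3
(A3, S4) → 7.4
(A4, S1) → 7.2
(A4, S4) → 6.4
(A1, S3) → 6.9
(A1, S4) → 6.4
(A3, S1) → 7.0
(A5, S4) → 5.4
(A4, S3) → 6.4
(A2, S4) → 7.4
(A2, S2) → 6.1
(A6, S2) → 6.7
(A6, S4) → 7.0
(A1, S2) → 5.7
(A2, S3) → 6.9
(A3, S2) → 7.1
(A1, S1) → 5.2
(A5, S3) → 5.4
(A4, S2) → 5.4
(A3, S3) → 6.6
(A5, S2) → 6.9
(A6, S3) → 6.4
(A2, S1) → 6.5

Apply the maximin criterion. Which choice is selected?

Row minima: A1=5.2, A2=6.1, A3=6.6, A4=5.4, A5=5.3, A6=6.4
Best worst-case = 6.6 → A3.

A3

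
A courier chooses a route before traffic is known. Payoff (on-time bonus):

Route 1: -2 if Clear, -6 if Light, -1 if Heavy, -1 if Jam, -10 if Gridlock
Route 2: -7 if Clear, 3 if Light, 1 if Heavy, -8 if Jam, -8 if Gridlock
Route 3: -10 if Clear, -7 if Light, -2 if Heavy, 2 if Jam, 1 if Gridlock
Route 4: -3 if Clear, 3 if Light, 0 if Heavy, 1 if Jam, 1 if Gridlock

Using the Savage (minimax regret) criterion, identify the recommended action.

Route 4

Column bests: Clear=-2, Light=3, Heavy=1, Jam=2, Gridlock=1.
Route 1 regrets: 0, 9, 2, 3, 11 → max 11
Route 2 regrets: 5, 0, 0, 10, 9 → max 10
Route 3 regrets: 8, 10, 3, 0, 0 → max 10
Route 4 regrets: 1, 0, 1, 1, 0 → max 1
Smallest max regret = 1 → Route 4.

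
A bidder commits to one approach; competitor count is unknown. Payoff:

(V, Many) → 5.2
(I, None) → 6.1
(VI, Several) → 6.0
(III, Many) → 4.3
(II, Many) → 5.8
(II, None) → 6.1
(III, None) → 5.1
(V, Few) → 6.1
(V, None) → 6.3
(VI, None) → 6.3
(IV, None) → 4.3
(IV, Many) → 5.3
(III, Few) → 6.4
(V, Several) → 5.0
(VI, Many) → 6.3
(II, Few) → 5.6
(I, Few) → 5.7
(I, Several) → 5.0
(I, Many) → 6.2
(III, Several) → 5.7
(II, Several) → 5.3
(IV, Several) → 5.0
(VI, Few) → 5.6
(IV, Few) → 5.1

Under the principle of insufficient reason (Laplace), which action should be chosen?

Row averages: I=5.75, II=5.7, III=5.375, IV=4.925, V=5.65, VI=6.05
Highest average = 6.05 → VI.

VI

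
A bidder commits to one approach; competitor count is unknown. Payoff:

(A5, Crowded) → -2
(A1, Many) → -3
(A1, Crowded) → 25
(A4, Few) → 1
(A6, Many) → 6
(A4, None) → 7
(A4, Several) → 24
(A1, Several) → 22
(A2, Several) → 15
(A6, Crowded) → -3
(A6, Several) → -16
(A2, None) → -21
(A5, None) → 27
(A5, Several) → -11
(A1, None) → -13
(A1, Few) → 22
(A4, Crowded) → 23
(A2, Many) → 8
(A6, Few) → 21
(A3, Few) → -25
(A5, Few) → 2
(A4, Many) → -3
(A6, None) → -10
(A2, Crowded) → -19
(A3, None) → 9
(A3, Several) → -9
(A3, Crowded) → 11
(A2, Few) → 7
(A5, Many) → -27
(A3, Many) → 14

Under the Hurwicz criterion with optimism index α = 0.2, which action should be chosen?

A4

A1: 0.2·25 + 0.8·(-13) = -5.4
A2: 0.2·15 + 0.8·(-21) = -13.8
A3: 0.2·14 + 0.8·(-25) = -17.2
A4: 0.2·24 + 0.8·(-3) = 2.4
A5: 0.2·27 + 0.8·(-27) = -16.2
A6: 0.2·21 + 0.8·(-16) = -8.6
Highest Hurwicz score = 2.4 → A4.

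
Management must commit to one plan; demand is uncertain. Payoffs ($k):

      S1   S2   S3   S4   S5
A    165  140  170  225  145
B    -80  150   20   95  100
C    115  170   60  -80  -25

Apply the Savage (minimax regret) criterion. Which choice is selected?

Column bests: S1=165, S2=170, S3=170, S4=225, S5=145.
A regrets: 0, 30, 0, 0, 0 → max 30
B regrets: 245, 20, 150, 130, 45 → max 245
C regrets: 50, 0, 110, 305, 170 → max 305
Smallest max regret = 30 → A.

A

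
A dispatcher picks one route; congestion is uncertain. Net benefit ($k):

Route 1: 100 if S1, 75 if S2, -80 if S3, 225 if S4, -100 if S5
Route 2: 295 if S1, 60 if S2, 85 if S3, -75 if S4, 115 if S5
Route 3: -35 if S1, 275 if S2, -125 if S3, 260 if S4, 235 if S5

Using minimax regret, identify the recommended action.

Route 3

Column bests: S1=295, S2=275, S3=85, S4=260, S5=235.
Route 1 regrets: 195, 200, 165, 35, 335 → max 335
Route 2 regrets: 0, 215, 0, 335, 120 → max 335
Route 3 regrets: 330, 0, 210, 0, 0 → max 330
Smallest max regret = 330 → Route 3.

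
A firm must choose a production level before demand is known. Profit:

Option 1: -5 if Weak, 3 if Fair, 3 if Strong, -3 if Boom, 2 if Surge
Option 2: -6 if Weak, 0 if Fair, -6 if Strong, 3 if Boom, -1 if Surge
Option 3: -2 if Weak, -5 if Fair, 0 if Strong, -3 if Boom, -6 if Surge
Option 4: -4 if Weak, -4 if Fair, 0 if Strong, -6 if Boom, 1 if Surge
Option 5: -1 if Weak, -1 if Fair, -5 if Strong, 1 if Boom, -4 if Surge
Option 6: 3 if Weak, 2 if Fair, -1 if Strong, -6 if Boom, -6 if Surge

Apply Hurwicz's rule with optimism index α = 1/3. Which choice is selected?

Option 1: 1/3·3 + 2/3·(-5) = -7/3
Option 2: 1/3·3 + 2/3·(-6) = -3
Option 3: 1/3·0 + 2/3·(-6) = -4
Option 4: 1/3·1 + 2/3·(-6) = -11/3
Option 5: 1/3·1 + 2/3·(-5) = -3
Option 6: 1/3·3 + 2/3·(-6) = -3
Highest Hurwicz score = -7/3 → Option 1.

Option 1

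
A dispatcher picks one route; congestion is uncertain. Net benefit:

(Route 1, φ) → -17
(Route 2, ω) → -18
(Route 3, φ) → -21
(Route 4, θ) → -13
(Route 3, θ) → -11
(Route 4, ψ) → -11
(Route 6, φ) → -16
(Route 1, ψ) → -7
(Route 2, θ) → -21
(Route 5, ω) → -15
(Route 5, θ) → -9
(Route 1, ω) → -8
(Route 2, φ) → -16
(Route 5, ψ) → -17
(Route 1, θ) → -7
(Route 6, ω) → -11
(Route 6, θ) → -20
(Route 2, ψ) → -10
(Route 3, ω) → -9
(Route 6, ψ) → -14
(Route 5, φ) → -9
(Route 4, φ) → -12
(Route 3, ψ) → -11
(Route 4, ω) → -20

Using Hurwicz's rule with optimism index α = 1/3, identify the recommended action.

Route 1: 1/3·(-7) + 2/3·(-17) = -41/3
Route 2: 1/3·(-10) + 2/3·(-21) = -52/3
Route 3: 1/3·(-9) + 2/3·(-21) = -17
Route 4: 1/3·(-11) + 2/3·(-20) = -17
Route 5: 1/3·(-9) + 2/3·(-17) = -43/3
Route 6: 1/3·(-11) + 2/3·(-20) = -17
Highest Hurwicz score = -41/3 → Route 1.

Route 1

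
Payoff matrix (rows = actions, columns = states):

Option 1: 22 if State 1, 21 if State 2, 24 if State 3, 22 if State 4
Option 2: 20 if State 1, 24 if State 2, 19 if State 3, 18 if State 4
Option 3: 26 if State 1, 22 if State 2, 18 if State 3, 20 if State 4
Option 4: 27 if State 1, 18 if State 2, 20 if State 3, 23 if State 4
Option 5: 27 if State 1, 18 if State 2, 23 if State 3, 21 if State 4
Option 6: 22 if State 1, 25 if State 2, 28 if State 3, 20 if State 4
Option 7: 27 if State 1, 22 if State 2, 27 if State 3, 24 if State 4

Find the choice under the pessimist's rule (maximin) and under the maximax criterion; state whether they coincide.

maximin → Option 7; maximax → Option 6 (disagree)

Row minima: Option 1=21, Option 2=18, Option 3=18, Option 4=18, Option 5=18, Option 6=20, Option 7=22
Best worst-case = 22 → Option 7.
Row maxima: Option 1=24, Option 2=24, Option 3=26, Option 4=27, Option 5=27, Option 6=28, Option 7=27
Best best-case = 28 → Option 6.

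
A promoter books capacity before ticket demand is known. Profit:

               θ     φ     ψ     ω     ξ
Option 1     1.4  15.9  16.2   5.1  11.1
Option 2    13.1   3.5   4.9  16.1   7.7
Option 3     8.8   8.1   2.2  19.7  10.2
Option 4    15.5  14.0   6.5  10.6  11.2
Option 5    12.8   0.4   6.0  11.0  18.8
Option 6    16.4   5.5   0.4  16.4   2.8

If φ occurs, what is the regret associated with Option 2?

Best payoff under φ is 15.9.
Regret = 15.9 − 3.5 = 12.4.

12.4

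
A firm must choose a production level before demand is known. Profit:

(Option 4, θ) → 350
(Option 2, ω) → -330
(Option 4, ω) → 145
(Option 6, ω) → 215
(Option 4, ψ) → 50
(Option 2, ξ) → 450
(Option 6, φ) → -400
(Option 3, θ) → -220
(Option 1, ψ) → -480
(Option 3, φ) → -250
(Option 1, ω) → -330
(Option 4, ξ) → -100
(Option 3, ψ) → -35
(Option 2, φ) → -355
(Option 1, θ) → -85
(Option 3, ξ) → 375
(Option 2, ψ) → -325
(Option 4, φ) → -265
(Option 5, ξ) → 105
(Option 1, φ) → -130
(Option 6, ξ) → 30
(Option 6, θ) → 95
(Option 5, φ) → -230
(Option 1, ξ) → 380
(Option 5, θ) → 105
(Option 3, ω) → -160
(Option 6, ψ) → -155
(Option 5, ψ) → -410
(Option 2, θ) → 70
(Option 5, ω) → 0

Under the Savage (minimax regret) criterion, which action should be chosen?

Option 6

Column bests: θ=350, φ=-130, ψ=50, ω=215, ξ=450.
Option 1 regrets: 435, 0, 530, 545, 70 → max 545
Option 2 regrets: 280, 225, 375, 545, 0 → max 545
Option 3 regrets: 570, 120, 85, 375, 75 → max 570
Option 4 regrets: 0, 135, 0, 70, 550 → max 550
Option 5 regrets: 245, 100, 460, 215, 345 → max 460
Option 6 regrets: 255, 270, 205, 0, 420 → max 420
Smallest max regret = 420 → Option 6.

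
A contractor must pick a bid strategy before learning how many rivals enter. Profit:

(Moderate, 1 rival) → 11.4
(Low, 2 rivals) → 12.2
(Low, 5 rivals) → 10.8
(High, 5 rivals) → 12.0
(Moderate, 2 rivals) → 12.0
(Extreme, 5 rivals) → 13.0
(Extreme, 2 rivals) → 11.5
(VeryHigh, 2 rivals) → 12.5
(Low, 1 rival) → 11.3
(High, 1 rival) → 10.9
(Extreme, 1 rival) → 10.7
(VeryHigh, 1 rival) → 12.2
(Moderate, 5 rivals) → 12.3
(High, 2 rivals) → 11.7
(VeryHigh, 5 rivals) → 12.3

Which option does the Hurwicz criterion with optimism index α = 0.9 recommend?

Low: 0.9·12.2 + 0.1·10.8 = 12.06
Moderate: 0.9·12.3 + 0.1·11.4 = 12.21
High: 0.9·12.0 + 0.1·10.9 = 11.89
VeryHigh: 0.9·12.5 + 0.1·12.2 = 12.47
Extreme: 0.9·13.0 + 0.1·10.7 = 12.77
Highest Hurwicz score = 12.77 → Extreme.

Extreme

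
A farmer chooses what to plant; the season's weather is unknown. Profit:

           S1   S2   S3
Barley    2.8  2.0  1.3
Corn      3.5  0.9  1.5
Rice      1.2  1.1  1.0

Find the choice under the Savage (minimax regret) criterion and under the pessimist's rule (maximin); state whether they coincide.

Column bests: S1=3.5, S2=2.0, S3=1.5.
Barley regrets: 0.7, 0.0, 0.2 → max 0.7
Corn regrets: 0.0, 1.1, 0.0 → max 1.1
Rice regrets: 2.3, 0.9, 0.5 → max 2.3
Smallest max regret = 0.7 → Barley.
Row minima: Barley=1.3, Corn=0.9, Rice=1.0
Best worst-case = 1.3 → Barley.

minimax regret → Barley; maximin → Barley (agree)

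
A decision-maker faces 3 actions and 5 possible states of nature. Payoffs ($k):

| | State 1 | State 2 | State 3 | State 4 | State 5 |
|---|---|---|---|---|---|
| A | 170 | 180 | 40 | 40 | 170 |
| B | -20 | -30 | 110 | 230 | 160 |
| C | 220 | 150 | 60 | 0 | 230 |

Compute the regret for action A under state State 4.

Best payoff under State 4 is 230.
Regret = 230 − 40 = 190.

190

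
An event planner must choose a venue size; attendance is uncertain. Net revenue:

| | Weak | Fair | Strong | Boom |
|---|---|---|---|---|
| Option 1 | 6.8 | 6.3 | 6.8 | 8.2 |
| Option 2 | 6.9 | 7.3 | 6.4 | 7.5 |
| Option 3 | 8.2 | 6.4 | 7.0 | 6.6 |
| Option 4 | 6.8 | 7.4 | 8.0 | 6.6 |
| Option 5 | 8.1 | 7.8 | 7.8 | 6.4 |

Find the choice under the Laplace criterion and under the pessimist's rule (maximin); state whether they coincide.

laplace → Option 5; maximin → Option 4 (disagree)

Row averages: Option 1=7.025, Option 2=7.025, Option 3=7.05, Option 4=7.2, Option 5=7.525
Highest average = 7.525 → Option 5.
Row minima: Option 1=6.3, Option 2=6.4, Option 3=6.4, Option 4=6.6, Option 5=6.4
Best worst-case = 6.6 → Option 4.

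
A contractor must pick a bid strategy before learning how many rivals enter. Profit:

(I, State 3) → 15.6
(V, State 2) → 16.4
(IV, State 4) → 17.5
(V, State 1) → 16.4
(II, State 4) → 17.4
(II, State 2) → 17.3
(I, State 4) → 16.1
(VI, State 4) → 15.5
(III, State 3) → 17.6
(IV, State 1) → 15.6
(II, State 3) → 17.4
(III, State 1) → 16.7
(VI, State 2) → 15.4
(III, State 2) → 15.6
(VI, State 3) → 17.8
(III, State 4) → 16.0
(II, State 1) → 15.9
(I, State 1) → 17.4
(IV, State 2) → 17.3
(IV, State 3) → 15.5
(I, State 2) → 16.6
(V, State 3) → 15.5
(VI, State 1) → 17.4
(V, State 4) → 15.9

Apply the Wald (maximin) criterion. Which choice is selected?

II

Row minima: I=15.6, II=15.9, III=15.6, IV=15.5, V=15.5, VI=15.4
Best worst-case = 15.9 → II.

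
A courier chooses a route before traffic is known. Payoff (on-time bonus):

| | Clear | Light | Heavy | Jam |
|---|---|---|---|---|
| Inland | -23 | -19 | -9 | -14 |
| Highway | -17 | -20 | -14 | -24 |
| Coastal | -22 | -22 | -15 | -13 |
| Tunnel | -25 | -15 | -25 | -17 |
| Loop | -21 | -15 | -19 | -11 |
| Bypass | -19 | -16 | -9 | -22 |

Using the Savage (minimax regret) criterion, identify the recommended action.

Column bests: Clear=-17, Light=-15, Heavy=-9, Jam=-11.
Inland regrets: 6, 4, 0, 3 → max 6
Highway regrets: 0, 5, 5, 13 → max 13
Coastal regrets: 5, 7, 6, 2 → max 7
Tunnel regrets: 8, 0, 16, 6 → max 16
Loop regrets: 4, 0, 10, 0 → max 10
Bypass regrets: 2, 1, 0, 11 → max 11
Smallest max regret = 6 → Inland.

Inland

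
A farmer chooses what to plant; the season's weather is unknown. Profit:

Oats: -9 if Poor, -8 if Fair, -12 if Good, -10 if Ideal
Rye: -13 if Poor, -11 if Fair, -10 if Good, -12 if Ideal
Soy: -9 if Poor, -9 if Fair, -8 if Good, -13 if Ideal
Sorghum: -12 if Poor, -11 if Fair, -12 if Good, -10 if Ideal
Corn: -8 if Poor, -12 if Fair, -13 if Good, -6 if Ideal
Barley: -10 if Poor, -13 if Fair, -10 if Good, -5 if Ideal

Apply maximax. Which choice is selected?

Row maxima: Oats=-8, Rye=-10, Soy=-8, Sorghum=-10, Corn=-6, Barley=-5
Best best-case = -5 → Barley.

Barley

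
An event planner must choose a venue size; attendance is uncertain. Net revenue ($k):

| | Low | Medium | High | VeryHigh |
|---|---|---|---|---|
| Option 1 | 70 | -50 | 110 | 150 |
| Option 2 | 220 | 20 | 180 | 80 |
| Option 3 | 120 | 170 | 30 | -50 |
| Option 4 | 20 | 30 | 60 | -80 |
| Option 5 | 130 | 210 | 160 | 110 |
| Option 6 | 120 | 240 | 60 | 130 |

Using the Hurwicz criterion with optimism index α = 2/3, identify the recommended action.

Option 6

Option 1: 2/3·150 + 1/3·(-50) = 250/3
Option 2: 2/3·220 + 1/3·20 = 460/3
Option 3: 2/3·170 + 1/3·(-50) = 290/3
Option 4: 2/3·60 + 1/3·(-80) = 40/3
Option 5: 2/3·210 + 1/3·110 = 530/3
Option 6: 2/3·240 + 1/3·60 = 180
Highest Hurwicz score = 180 → Option 6.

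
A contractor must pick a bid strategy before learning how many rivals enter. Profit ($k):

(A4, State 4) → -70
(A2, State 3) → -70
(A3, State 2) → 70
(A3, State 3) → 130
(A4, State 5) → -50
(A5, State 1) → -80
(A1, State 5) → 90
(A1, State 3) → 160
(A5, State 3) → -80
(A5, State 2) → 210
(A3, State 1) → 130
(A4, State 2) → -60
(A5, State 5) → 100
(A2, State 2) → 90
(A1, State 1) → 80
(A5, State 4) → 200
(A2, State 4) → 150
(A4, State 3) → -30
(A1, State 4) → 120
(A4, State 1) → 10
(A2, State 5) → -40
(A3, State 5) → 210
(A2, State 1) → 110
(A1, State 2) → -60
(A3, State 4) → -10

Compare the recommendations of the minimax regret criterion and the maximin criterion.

minimax regret → A3; maximin → A3 (agree)

Column bests: State 1=130, State 2=210, State 3=160, State 4=200, State 5=210.
A1 regrets: 50, 270, 0, 80, 120 → max 270
A2 regrets: 20, 120, 230, 50, 250 → max 250
A3 regrets: 0, 140, 30, 210, 0 → max 210
A4 regrets: 120, 270, 190, 270, 260 → max 270
A5 regrets: 210, 0, 240, 0, 110 → max 240
Smallest max regret = 210 → A3.
Row minima: A1=-60, A2=-70, A3=-10, A4=-70, A5=-80
Best worst-case = -10 → A3.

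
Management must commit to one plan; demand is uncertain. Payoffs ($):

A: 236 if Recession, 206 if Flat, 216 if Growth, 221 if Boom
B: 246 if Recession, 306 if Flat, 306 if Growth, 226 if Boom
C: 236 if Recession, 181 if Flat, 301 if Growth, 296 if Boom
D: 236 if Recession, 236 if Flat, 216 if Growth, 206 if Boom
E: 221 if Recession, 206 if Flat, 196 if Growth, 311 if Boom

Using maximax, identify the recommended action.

E

Row maxima: A=236, B=306, C=301, D=236, E=311
Best best-case = 311 → E.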